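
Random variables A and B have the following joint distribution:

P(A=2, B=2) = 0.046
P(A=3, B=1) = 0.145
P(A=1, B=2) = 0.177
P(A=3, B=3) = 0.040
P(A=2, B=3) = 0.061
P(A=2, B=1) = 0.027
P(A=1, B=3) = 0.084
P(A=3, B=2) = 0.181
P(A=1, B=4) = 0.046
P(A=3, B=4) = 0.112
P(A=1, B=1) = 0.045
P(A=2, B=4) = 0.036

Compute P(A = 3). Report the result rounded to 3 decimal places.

0.478

P(A=3) = 0.145 + 0.181 + 0.040 + 0.112 = 0.478.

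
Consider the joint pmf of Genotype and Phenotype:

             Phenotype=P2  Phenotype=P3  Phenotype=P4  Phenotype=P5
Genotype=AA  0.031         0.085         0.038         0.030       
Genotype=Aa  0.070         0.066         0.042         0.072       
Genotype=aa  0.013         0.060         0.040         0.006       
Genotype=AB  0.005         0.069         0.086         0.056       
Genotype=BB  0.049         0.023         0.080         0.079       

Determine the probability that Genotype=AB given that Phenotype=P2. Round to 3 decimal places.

P(Phenotype=P2) = 0.031 + 0.070 + 0.013 + 0.005 + 0.049 = 0.168.
P(Genotype=AB | Phenotype=P2) = 0.005/0.168 = 0.030.

0.030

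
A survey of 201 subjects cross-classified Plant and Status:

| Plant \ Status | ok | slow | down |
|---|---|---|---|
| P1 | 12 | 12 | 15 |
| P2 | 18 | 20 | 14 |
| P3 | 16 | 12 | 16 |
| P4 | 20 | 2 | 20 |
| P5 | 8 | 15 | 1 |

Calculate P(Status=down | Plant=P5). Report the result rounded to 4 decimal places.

Total with Plant=P5: 8 + 15 + 1 = 24.
P(Status=down | Plant=P5) = 1/24 = 0.0417.

0.0417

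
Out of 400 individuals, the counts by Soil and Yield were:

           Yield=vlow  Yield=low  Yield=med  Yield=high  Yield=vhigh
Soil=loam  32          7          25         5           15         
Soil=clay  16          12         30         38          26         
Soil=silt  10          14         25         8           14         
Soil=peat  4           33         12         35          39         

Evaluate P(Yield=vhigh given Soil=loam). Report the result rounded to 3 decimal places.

0.179

Total with Soil=loam: 32 + 7 + 25 + 5 + 15 = 84.
P(Yield=vhigh | Soil=loam) = 15/84 = 0.179.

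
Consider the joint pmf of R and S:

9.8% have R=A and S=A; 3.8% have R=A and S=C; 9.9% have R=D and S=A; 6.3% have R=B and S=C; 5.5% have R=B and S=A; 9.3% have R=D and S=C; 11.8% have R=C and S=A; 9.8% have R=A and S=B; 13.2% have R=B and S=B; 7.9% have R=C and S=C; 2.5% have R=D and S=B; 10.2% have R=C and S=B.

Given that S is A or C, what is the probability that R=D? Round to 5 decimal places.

0.29860

P(S=A) = 0.098 + 0.055 + 0.118 + 0.099 = 0.370.
P(S=C) = 0.038 + 0.063 + 0.079 + 0.093 = 0.273.
P(S ∈ {A, C}) = 0.370 + 0.273 = 0.643; P(R=D, S ∈ {A, C}) = 0.099 + 0.093 = 0.192.
P(R=D | S ∈ {A, C}) = 0.192/0.643 = 0.29860.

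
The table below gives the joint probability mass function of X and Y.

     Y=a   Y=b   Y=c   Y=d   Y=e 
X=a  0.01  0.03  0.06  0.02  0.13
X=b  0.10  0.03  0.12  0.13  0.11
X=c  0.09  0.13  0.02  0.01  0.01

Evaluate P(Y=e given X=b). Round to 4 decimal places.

P(X=b) = 0.10 + 0.03 + 0.12 + 0.13 + 0.11 = 0.49.
P(Y=e | X=b) = 0.11/0.49 = 0.2245.

0.2245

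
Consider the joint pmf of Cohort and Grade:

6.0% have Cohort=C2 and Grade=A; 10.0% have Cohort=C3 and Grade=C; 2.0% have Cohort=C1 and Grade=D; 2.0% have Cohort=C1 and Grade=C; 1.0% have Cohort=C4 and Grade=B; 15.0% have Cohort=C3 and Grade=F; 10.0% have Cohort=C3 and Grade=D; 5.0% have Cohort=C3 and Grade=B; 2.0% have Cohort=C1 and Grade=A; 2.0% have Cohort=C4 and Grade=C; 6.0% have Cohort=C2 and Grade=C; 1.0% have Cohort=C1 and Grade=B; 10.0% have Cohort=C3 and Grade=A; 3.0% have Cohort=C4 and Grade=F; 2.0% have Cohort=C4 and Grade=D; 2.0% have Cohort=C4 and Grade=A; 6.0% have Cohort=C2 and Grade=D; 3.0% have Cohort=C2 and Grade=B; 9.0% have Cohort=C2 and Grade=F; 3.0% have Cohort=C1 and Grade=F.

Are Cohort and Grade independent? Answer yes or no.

Every cell satisfies P(Cohort,Grade) = P(Cohort)·P(Grade). For instance P(Cohort=C2) = 0.300, P(Grade=C) = 0.200, and 0.300×0.200 = 0.060 matches the joint entry. So Cohort and Grade are independent.

yes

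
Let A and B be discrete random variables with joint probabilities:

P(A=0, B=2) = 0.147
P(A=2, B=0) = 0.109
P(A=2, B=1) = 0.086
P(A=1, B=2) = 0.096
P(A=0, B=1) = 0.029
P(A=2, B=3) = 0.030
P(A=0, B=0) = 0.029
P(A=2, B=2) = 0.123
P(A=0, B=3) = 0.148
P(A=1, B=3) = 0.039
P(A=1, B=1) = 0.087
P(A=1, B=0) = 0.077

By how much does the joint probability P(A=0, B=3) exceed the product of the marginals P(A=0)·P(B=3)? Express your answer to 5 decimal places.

P(A=0) = 0.029 + 0.029 + 0.147 + 0.148 = 0.353.
P(B=3) = 0.148 + 0.039 + 0.030 = 0.217.
P(A=0, B=3) − P(A=0)P(B=3) = 0.148 − 0.353×0.217 = 0.07140.

0.07140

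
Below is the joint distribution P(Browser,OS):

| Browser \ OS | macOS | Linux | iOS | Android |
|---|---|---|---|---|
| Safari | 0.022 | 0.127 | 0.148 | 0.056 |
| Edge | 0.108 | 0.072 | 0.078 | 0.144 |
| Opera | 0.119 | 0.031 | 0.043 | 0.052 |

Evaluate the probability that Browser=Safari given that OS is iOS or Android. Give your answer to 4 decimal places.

0.3916

P(OS=iOS) = 0.148 + 0.078 + 0.043 = 0.269.
P(OS=Android) = 0.056 + 0.144 + 0.052 = 0.252.
P(OS ∈ {iOS, Android}) = 0.269 + 0.252 = 0.521; P(Browser=Safari, OS ∈ {iOS, Android}) = 0.148 + 0.056 = 0.204.
P(Browser=Safari | OS ∈ {iOS, Android}) = 0.204/0.521 = 0.3916.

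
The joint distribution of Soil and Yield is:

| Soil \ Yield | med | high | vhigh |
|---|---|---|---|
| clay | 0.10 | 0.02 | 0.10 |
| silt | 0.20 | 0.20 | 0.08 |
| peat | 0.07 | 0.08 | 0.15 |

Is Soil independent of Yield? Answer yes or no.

P(Soil=silt) = 0.48 and P(Yield=vhigh) = 0.33, so their product is 0.1584, but P(Soil=silt, Yield=vhigh) = 0.08. Since these differ, Soil and Yield are not independent.

no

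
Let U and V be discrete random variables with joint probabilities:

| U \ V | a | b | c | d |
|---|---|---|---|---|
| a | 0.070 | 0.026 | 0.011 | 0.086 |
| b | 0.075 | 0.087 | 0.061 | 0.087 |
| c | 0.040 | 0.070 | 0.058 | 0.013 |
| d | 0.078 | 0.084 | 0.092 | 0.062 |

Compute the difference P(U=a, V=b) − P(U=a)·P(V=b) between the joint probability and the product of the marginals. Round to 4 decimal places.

P(U=a) = 0.070 + 0.026 + 0.011 + 0.086 = 0.193.
P(V=b) = 0.026 + 0.087 + 0.070 + 0.084 = 0.267.
P(U=a, V=b) − P(U=a)P(V=b) = 0.026 − 0.193×0.267 = -0.0255.

-0.0255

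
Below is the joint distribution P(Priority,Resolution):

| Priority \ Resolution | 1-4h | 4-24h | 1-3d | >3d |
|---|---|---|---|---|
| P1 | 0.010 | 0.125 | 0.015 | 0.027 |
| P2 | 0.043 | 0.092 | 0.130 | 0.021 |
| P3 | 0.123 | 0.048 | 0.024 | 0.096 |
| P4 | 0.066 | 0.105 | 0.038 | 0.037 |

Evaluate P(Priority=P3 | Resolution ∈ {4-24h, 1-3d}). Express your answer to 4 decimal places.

0.1248

P(Resolution=4-24h) = 0.125 + 0.092 + 0.048 + 0.105 = 0.370.
P(Resolution=1-3d) = 0.015 + 0.130 + 0.024 + 0.038 = 0.207.
P(Resolution ∈ {4-24h, 1-3d}) = 0.370 + 0.207 = 0.577; P(Priority=P3, Resolution ∈ {4-24h, 1-3d}) = 0.048 + 0.024 = 0.072.
P(Priority=P3 | Resolution ∈ {4-24h, 1-3d}) = 0.072/0.577 = 0.1248.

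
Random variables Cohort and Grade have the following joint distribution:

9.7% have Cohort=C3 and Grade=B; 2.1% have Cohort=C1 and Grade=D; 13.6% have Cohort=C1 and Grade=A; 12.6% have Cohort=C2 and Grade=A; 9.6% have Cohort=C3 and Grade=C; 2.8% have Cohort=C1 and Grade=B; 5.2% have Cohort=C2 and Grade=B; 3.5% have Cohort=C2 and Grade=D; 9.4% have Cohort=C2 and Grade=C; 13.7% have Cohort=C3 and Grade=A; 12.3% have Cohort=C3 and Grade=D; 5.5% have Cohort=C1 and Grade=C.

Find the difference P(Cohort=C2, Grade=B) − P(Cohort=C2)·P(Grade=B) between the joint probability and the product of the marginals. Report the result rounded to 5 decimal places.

-0.00234

P(Cohort=C2) = 0.126 + 0.052 + 0.094 + 0.035 = 0.307.
P(Grade=B) = 0.028 + 0.052 + 0.097 = 0.177.
P(Cohort=C2, Grade=B) − P(Cohort=C2)P(Grade=B) = 0.052 − 0.307×0.177 = -0.00234.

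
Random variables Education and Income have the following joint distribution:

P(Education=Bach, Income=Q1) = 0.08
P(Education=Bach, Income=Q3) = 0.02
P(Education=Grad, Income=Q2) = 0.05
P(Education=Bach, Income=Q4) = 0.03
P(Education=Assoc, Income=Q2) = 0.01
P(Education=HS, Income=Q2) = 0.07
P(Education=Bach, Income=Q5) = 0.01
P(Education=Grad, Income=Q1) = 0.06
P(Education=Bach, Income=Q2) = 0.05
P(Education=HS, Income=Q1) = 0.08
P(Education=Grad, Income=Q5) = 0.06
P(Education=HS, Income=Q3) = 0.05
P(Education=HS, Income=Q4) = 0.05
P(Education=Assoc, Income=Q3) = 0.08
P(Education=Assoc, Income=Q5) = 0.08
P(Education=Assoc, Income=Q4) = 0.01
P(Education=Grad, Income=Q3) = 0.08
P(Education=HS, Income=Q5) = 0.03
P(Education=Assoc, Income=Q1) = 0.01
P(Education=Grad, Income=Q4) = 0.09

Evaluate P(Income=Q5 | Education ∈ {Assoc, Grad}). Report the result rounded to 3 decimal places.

0.264

P(Education=Assoc) = 0.01 + 0.01 + 0.08 + 0.01 + 0.08 = 0.19.
P(Education=Grad) = 0.06 + 0.05 + 0.08 + 0.09 + 0.06 = 0.34.
P(Education ∈ {Assoc, Grad}) = 0.19 + 0.34 = 0.53; P(Income=Q5, Education ∈ {Assoc, Grad}) = 0.08 + 0.06 = 0.14.
P(Income=Q5 | Education ∈ {Assoc, Grad}) = 0.14/0.53 = 0.264.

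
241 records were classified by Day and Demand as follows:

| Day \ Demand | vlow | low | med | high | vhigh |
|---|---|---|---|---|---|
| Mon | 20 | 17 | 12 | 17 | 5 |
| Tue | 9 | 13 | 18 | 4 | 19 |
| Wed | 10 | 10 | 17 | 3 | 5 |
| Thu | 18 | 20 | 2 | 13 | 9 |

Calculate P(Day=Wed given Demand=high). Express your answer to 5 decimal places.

0.08108

Total with Demand=high: 17 + 4 + 3 + 13 = 37.
P(Day=Wed | Demand=high) = 3/37 = 0.08108.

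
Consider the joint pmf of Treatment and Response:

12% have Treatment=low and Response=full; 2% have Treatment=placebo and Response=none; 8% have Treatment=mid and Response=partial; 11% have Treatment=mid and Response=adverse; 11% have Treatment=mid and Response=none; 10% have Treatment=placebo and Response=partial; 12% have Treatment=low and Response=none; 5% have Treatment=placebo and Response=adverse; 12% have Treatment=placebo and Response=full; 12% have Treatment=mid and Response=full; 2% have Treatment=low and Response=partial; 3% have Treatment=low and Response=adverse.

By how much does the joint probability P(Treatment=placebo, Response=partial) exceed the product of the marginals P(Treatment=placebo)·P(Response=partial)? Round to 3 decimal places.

0.042

P(Treatment=placebo) = 0.02 + 0.10 + 0.12 + 0.05 = 0.29.
P(Response=partial) = 0.10 + 0.02 + 0.08 = 0.20.
P(Treatment=placebo, Response=partial) − P(Treatment=placebo)P(Response=partial) = 0.10 − 0.29×0.20 = 0.042.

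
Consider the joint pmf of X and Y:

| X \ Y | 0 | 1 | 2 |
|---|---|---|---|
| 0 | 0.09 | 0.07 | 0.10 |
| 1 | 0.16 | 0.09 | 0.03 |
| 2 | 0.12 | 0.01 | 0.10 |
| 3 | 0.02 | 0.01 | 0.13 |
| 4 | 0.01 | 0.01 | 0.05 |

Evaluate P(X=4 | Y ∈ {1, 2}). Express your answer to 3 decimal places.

0.100

P(Y=1) = 0.07 + 0.09 + 0.01 + 0.01 + 0.01 = 0.19.
P(Y=2) = 0.10 + 0.03 + 0.10 + 0.13 + 0.05 = 0.41.
P(Y ∈ {1, 2}) = 0.19 + 0.41 = 0.60; P(X=4, Y ∈ {1, 2}) = 0.01 + 0.05 = 0.06.
P(X=4 | Y ∈ {1, 2}) = 0.06/0.60 = 0.100.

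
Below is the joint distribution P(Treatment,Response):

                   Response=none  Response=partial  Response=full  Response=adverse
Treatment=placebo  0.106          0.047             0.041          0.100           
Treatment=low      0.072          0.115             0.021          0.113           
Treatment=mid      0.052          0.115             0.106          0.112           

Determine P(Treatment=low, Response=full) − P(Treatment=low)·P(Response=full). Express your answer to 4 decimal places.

P(Treatment=low) = 0.072 + 0.115 + 0.021 + 0.113 = 0.321.
P(Response=full) = 0.041 + 0.021 + 0.106 = 0.168.
P(Treatment=low, Response=full) − P(Treatment=low)P(Response=full) = 0.021 − 0.321×0.168 = -0.0329.

-0.0329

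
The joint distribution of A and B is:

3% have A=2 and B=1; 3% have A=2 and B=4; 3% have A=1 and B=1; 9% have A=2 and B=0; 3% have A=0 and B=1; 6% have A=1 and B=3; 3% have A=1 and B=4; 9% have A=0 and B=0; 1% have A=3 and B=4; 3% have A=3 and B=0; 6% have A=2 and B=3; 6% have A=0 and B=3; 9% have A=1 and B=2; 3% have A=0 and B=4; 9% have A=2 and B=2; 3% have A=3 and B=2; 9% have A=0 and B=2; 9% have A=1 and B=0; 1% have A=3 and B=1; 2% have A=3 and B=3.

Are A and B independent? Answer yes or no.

Every cell satisfies P(A,B) = P(A)·P(B). For instance P(A=0) = 0.30, P(B=0) = 0.30, and 0.30×0.30 = 0.09 matches the joint entry. So A and B are independent.

yes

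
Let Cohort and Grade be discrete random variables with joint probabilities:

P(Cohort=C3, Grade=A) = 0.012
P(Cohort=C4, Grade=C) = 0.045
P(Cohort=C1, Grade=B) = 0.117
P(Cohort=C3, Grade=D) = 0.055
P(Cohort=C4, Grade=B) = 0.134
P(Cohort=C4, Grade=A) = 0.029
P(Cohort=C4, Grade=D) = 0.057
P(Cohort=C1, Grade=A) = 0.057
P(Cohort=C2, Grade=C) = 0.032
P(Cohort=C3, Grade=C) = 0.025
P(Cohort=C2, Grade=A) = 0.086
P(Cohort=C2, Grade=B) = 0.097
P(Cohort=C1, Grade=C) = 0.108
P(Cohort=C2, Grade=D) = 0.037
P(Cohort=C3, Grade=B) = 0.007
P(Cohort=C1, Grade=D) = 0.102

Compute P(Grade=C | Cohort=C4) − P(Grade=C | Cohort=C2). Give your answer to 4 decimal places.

0.0428

P(Cohort=C4) = 0.029 + 0.134 + 0.045 + 0.057 = 0.265; P(Grade=C | Cohort=C4) = 0.045/0.265 = 0.16981.
P(Cohort=C2) = 0.086 + 0.097 + 0.032 + 0.037 = 0.252; P(Grade=C | Cohort=C2) = 0.032/0.252 = 0.12698.
Difference = 0.0428.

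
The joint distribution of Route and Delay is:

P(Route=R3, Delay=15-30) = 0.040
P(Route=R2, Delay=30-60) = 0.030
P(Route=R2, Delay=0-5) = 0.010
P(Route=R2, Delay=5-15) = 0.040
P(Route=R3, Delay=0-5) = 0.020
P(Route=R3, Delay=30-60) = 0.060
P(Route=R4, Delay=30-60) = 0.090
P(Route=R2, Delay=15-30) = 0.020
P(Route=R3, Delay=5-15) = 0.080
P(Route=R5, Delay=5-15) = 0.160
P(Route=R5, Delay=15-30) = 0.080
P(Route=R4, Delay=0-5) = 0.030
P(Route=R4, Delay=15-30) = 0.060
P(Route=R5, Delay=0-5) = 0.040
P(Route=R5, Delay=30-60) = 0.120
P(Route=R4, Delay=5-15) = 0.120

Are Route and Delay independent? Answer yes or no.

yes

Every cell satisfies P(Route,Delay) = P(Route)·P(Delay). For instance P(Route=R3) = 0.200, P(Delay=30-60) = 0.300, and 0.200×0.300 = 0.060 matches the joint entry. So Route and Delay are independent.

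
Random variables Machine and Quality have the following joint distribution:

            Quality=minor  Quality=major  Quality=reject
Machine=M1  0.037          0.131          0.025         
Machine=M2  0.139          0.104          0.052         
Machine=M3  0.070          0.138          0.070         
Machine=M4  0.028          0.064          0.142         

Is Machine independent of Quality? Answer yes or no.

P(Machine=M4) = 0.234 and P(Quality=reject) = 0.289, so their product is 0.06763, but P(Machine=M4, Quality=reject) = 0.142. Since these differ, Machine and Quality are not independent.

no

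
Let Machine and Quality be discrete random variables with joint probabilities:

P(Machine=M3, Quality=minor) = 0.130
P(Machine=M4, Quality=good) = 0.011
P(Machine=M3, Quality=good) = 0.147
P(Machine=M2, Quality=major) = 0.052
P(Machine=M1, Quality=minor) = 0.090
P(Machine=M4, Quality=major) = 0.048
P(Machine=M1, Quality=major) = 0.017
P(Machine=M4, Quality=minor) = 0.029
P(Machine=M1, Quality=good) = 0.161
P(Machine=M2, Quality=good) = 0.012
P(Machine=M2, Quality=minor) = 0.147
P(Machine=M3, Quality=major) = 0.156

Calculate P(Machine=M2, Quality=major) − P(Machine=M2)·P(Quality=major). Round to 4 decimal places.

-0.0056

P(Machine=M2) = 0.012 + 0.147 + 0.052 = 0.211.
P(Quality=major) = 0.017 + 0.052 + 0.156 + 0.048 = 0.273.
P(Machine=M2, Quality=major) − P(Machine=M2)P(Quality=major) = 0.052 − 0.211×0.273 = -0.0056.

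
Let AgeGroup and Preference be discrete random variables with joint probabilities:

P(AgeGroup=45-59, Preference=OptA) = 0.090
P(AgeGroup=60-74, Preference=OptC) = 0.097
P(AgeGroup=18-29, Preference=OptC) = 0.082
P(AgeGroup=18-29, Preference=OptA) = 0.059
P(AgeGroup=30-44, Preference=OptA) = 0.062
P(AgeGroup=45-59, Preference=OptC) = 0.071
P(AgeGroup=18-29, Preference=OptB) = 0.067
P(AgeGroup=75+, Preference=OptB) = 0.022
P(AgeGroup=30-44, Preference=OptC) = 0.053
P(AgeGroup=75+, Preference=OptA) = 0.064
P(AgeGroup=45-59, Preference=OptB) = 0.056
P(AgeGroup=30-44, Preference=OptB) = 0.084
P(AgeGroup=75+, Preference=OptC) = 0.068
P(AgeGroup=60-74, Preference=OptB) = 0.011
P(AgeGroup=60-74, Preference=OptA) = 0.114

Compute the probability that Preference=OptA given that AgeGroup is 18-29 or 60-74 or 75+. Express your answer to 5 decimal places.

P(AgeGroup=18-29) = 0.059 + 0.067 + 0.082 = 0.208.
P(AgeGroup=60-74) = 0.114 + 0.011 + 0.097 = 0.222.
P(AgeGroup=75+) = 0.064 + 0.022 + 0.068 = 0.154.
P(AgeGroup ∈ {18-29, 60-74, 75+}) = 0.208 + 0.222 + 0.154 = 0.584; P(Preference=OptA, AgeGroup ∈ {18-29, 60-74, 75+}) = 0.059 + 0.114 + 0.064 = 0.237.
P(Preference=OptA | AgeGroup ∈ {18-29, 60-74, 75+}) = 0.237/0.584 = 0.40582.

0.40582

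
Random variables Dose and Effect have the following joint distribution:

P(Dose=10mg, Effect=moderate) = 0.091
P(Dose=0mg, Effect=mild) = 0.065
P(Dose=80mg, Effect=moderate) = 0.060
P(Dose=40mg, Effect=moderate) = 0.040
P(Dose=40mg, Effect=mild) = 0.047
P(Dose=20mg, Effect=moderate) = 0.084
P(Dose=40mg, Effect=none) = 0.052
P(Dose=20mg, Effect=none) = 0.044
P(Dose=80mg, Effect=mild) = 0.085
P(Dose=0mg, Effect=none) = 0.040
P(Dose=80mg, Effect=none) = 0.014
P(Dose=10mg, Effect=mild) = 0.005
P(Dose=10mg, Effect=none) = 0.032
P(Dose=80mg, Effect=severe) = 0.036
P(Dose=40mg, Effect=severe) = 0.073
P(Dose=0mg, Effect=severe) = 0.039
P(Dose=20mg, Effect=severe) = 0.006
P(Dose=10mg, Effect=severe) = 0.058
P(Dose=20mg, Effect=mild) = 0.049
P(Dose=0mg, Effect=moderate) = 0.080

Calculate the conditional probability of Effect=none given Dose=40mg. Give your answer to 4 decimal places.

0.2453

P(Dose=40mg) = 0.052 + 0.047 + 0.040 + 0.073 = 0.212.
P(Effect=none | Dose=40mg) = 0.052/0.212 = 0.2453.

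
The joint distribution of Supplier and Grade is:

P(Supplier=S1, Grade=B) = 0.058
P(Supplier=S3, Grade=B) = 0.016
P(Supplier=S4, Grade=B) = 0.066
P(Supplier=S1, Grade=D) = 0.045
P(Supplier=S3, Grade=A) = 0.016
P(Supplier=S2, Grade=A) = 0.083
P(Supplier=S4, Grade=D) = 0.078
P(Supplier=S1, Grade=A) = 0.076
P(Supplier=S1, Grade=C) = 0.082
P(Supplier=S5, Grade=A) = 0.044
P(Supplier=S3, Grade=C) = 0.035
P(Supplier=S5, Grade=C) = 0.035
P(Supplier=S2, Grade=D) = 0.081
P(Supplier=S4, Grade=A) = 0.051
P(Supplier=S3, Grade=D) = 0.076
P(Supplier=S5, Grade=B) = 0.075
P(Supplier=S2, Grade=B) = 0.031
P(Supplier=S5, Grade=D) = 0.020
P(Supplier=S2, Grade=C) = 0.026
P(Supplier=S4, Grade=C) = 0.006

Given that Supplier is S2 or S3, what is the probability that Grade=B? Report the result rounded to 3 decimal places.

P(Supplier=S2) = 0.083 + 0.031 + 0.026 + 0.081 = 0.221.
P(Supplier=S3) = 0.016 + 0.016 + 0.035 + 0.076 = 0.143.
P(Supplier ∈ {S2, S3}) = 0.221 + 0.143 = 0.364; P(Grade=B, Supplier ∈ {S2, S3}) = 0.031 + 0.016 = 0.047.
P(Grade=B | Supplier ∈ {S2, S3}) = 0.047/0.364 = 0.129.

0.129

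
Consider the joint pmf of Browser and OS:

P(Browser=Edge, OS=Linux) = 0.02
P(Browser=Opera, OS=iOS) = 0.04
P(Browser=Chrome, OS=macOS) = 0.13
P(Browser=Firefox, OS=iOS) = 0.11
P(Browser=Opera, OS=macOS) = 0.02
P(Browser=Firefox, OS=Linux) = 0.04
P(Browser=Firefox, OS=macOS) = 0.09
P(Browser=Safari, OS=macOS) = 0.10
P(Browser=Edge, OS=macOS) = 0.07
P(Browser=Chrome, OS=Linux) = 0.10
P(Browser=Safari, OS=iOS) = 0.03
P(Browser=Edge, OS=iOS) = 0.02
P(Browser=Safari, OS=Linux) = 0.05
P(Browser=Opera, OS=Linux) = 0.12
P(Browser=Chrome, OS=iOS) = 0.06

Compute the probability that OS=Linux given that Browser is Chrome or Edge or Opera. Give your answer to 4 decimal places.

P(Browser=Chrome) = 0.13 + 0.10 + 0.06 = 0.29.
P(Browser=Edge) = 0.07 + 0.02 + 0.02 = 0.11.
P(Browser=Opera) = 0.02 + 0.12 + 0.04 = 0.18.
P(Browser ∈ {Chrome, Edge, Opera}) = 0.29 + 0.11 + 0.18 = 0.58; P(OS=Linux, Browser ∈ {Chrome, Edge, Opera}) = 0.10 + 0.02 + 0.12 = 0.24.
P(OS=Linux | Browser ∈ {Chrome, Edge, Opera}) = 0.24/0.58 = 0.4138.

0.4138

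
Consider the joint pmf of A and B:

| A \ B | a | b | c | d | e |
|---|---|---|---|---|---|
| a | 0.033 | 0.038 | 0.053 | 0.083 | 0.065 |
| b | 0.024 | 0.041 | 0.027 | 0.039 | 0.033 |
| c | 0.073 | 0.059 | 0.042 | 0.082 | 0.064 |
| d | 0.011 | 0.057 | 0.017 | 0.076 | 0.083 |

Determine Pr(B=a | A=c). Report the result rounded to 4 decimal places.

P(A=c) = 0.073 + 0.059 + 0.042 + 0.082 + 0.064 = 0.320.
P(B=a | A=c) = 0.073/0.320 = 0.2281.

0.2281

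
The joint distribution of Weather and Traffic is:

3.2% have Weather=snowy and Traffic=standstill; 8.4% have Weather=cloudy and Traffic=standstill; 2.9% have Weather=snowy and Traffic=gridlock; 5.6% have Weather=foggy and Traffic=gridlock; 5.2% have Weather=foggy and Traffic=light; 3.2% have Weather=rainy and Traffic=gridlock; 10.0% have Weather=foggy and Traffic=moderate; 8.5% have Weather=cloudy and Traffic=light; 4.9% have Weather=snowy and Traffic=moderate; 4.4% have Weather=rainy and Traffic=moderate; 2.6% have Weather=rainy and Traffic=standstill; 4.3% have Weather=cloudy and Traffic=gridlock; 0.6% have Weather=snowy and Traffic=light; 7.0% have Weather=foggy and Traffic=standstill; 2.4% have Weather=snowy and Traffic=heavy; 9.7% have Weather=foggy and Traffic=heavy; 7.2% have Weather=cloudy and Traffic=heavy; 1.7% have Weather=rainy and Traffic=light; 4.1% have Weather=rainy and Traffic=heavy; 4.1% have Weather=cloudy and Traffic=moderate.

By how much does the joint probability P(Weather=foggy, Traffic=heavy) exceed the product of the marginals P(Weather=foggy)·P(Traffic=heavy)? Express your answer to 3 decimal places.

0.009

P(Weather=foggy) = 0.052 + 0.100 + 0.097 + 0.056 + 0.070 = 0.375.
P(Traffic=heavy) = 0.072 + 0.041 + 0.024 + 0.097 = 0.234.
P(Weather=foggy, Traffic=heavy) − P(Weather=foggy)P(Traffic=heavy) = 0.097 − 0.375×0.234 = 0.009.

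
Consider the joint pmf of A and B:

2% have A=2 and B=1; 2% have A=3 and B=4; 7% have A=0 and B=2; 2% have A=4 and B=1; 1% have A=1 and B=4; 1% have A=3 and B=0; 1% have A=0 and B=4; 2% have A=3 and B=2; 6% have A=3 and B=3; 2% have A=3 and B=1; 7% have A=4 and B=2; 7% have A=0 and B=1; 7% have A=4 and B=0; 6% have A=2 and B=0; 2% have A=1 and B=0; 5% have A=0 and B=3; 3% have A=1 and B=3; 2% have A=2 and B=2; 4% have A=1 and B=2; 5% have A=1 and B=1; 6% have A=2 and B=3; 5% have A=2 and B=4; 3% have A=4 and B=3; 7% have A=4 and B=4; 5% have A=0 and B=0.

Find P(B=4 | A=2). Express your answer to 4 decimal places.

P(A=2) = 0.06 + 0.02 + 0.02 + 0.06 + 0.05 = 0.21.
P(B=4 | A=2) = 0.05/0.21 = 0.2381.

0.2381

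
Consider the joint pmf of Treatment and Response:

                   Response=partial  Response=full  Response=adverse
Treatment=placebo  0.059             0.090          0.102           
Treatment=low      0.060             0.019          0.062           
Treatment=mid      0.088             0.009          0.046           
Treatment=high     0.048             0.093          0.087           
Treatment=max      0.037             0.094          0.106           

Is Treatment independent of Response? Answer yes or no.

no

P(Treatment=mid) = 0.143 and P(Response=partial) = 0.292, so their product is 0.04176, but P(Treatment=mid, Response=partial) = 0.088. Since these differ, Treatment and Response are not independent.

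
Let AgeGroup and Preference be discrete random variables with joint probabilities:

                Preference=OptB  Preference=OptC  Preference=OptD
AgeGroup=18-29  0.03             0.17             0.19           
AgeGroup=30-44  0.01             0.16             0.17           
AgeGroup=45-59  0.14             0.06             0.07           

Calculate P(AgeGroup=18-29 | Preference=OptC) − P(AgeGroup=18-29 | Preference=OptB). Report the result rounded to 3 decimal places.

0.269

P(Preference=OptC) = 0.17 + 0.16 + 0.06 = 0.39; P(AgeGroup=18-29 | Preference=OptC) = 0.17/0.39 = 0.4359.
P(Preference=OptB) = 0.03 + 0.01 + 0.14 = 0.18; P(AgeGroup=18-29 | Preference=OptB) = 0.03/0.18 = 0.1667.
Difference = 0.269.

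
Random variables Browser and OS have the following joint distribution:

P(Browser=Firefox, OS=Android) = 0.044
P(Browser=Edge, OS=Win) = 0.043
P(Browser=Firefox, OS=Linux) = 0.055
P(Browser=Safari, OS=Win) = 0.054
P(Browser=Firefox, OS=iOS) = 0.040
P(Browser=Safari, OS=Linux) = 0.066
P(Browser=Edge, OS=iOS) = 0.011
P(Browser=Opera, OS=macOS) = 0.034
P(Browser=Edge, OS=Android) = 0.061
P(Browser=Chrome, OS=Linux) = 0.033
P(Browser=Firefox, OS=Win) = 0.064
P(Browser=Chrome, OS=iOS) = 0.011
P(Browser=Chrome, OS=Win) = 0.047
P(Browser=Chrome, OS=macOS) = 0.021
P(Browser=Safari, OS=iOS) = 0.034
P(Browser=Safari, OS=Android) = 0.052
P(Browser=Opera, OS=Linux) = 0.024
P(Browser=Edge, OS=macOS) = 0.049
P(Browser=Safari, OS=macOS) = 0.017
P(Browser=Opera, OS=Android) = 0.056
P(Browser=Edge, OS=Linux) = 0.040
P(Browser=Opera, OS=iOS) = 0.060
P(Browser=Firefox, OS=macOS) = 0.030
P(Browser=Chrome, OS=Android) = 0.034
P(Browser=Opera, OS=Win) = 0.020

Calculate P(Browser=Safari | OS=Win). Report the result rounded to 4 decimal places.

P(OS=Win) = 0.047 + 0.064 + 0.054 + 0.043 + 0.020 = 0.228.
P(Browser=Safari | OS=Win) = 0.054/0.228 = 0.2368.

0.2368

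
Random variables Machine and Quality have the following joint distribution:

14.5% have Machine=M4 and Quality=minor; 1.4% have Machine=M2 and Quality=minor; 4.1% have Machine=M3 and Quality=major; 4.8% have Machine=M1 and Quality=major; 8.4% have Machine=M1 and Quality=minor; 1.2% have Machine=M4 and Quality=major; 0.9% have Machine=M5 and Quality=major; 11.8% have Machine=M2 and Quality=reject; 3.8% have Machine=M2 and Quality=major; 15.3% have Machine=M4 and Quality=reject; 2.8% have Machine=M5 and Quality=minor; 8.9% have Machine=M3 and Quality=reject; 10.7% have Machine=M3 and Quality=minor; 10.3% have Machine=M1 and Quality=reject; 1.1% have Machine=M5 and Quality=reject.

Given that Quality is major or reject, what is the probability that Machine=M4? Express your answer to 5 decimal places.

0.26527

P(Quality=major) = 0.048 + 0.038 + 0.041 + 0.012 + 0.009 = 0.148.
P(Quality=reject) = 0.103 + 0.118 + 0.089 + 0.153 + 0.011 = 0.474.
P(Quality ∈ {major, reject}) = 0.148 + 0.474 = 0.622; P(Machine=M4, Quality ∈ {major, reject}) = 0.012 + 0.153 = 0.165.
P(Machine=M4 | Quality ∈ {major, reject}) = 0.165/0.622 = 0.26527.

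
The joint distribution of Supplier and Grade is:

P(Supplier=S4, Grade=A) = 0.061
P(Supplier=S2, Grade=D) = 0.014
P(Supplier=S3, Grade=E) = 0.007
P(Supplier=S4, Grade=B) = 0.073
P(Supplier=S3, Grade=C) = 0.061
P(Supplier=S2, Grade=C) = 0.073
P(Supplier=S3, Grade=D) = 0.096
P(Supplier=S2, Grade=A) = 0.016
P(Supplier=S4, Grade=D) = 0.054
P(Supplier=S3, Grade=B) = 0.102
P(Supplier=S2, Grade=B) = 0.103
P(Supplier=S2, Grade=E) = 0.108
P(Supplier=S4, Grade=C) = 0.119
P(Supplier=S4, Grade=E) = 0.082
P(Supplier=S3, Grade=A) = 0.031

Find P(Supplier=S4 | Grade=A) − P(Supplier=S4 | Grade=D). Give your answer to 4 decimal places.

P(Grade=A) = 0.016 + 0.031 + 0.061 = 0.108; P(Supplier=S4 | Grade=A) = 0.061/0.108 = 0.56481.
P(Grade=D) = 0.014 + 0.096 + 0.054 = 0.164; P(Supplier=S4 | Grade=D) = 0.054/0.164 = 0.32927.
Difference = 0.2355.

0.2355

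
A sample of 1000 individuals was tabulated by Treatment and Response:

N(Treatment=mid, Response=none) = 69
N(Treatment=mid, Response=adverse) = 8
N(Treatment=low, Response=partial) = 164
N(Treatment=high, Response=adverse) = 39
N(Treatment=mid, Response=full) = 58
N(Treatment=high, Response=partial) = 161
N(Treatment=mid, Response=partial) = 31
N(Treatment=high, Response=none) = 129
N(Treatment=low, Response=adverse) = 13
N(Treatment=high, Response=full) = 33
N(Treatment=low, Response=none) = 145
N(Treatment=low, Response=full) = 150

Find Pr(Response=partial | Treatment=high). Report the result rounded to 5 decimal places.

Total with Treatment=high: 129 + 161 + 33 + 39 = 362.
P(Response=partial | Treatment=high) = 161/362 = 0.44475.

0.44475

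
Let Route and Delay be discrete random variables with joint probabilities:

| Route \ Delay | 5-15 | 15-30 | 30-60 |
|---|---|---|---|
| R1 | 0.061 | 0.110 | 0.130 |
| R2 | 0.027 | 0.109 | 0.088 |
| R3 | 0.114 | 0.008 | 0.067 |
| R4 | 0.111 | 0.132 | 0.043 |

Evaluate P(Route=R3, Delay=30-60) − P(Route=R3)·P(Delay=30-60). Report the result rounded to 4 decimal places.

0.0050

P(Route=R3) = 0.114 + 0.008 + 0.067 = 0.189.
P(Delay=30-60) = 0.130 + 0.088 + 0.067 + 0.043 = 0.328.
P(Route=R3, Delay=30-60) − P(Route=R3)P(Delay=30-60) = 0.067 − 0.189×0.328 = 0.0050.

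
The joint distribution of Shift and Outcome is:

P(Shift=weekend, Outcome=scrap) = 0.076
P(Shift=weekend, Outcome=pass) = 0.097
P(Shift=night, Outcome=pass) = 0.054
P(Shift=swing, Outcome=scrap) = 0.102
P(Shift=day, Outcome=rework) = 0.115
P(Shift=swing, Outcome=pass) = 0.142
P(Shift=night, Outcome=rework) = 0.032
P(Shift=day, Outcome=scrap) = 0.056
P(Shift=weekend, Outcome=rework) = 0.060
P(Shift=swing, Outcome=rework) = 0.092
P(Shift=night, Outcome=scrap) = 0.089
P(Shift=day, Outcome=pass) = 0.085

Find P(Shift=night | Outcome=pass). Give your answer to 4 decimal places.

P(Outcome=pass) = 0.085 + 0.142 + 0.054 + 0.097 = 0.378.
P(Shift=night | Outcome=pass) = 0.054/0.378 = 0.1429.

0.1429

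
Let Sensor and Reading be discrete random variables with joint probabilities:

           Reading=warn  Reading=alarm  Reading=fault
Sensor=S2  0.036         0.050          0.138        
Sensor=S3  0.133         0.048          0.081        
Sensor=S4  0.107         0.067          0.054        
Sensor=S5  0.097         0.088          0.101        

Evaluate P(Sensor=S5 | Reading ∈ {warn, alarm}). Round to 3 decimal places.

0.296

P(Reading=warn) = 0.036 + 0.133 + 0.107 + 0.097 = 0.373.
P(Reading=alarm) = 0.050 + 0.048 + 0.067 + 0.088 = 0.253.
P(Reading ∈ {warn, alarm}) = 0.373 + 0.253 = 0.626; P(Sensor=S5, Reading ∈ {warn, alarm}) = 0.097 + 0.088 = 0.185.
P(Sensor=S5 | Reading ∈ {warn, alarm}) = 0.185/0.626 = 0.296.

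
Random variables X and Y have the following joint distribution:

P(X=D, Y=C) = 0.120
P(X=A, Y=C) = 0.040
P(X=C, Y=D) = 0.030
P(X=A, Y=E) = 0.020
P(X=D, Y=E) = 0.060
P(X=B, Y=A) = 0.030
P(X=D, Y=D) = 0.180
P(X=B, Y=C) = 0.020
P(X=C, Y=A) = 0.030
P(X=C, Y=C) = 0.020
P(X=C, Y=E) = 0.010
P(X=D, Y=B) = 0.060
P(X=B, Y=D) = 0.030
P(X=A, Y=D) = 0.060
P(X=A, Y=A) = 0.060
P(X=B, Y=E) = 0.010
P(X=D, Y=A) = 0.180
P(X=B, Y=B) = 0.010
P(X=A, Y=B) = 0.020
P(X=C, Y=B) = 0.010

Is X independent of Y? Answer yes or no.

Every cell satisfies P(X,Y) = P(X)·P(Y). For instance P(X=B) = 0.100, P(Y=C) = 0.200, and 0.100×0.200 = 0.020 matches the joint entry. So X and Y are independent.

yes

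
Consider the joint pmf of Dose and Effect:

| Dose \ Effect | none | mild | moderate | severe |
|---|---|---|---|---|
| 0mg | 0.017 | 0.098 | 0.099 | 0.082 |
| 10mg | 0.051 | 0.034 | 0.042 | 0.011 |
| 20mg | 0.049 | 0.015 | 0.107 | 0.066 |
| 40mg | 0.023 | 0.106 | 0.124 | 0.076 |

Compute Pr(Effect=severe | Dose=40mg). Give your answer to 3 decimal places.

P(Dose=40mg) = 0.023 + 0.106 + 0.124 + 0.076 = 0.329.
P(Effect=severe | Dose=40mg) = 0.076/0.329 = 0.231.

0.231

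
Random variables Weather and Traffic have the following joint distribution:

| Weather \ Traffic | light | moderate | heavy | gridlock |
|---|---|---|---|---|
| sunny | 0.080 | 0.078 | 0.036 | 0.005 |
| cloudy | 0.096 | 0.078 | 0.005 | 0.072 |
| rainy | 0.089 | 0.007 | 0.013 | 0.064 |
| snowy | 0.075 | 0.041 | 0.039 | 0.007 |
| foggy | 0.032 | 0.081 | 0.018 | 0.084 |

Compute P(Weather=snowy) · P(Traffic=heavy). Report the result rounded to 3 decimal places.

0.018

P(Weather=snowy) = 0.075 + 0.041 + 0.039 + 0.007 = 0.162.
P(Traffic=heavy) = 0.036 + 0.005 + 0.013 + 0.039 + 0.018 = 0.111.
Product: 0.162 × 0.111 = 0.018.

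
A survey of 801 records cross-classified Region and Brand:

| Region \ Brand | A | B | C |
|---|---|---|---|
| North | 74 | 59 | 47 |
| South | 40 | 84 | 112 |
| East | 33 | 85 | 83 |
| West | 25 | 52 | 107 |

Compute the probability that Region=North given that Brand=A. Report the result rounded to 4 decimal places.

0.4302

Total with Brand=A: 74 + 40 + 33 + 25 = 172.
P(Region=North | Brand=A) = 74/172 = 0.4302.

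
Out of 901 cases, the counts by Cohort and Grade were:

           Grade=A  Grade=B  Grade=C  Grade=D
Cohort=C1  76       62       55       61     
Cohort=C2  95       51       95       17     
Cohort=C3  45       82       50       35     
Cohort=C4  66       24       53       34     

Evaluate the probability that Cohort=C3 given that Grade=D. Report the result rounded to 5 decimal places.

Total with Grade=D: 61 + 17 + 35 + 34 = 147.
P(Cohort=C3 | Grade=D) = 35/147 = 0.23810.

0.23810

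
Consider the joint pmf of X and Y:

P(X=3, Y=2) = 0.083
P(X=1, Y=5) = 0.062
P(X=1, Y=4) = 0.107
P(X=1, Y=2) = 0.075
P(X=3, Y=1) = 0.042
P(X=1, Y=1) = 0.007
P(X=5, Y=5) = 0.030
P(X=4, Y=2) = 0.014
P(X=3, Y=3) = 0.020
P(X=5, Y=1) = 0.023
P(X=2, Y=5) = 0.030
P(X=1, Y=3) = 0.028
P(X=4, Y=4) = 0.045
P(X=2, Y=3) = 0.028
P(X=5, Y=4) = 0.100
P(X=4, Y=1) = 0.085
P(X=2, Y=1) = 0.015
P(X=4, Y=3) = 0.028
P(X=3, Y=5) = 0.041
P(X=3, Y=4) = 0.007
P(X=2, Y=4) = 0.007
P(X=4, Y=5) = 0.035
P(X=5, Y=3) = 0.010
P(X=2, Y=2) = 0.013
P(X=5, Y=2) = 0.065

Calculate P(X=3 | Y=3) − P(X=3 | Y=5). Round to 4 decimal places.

-0.0316

P(Y=3) = 0.028 + 0.028 + 0.020 + 0.028 + 0.010 = 0.114; P(X=3 | Y=3) = 0.020/0.114 = 0.17544.
P(Y=5) = 0.062 + 0.030 + 0.041 + 0.035 + 0.030 = 0.198; P(X=3 | Y=5) = 0.041/0.198 = 0.20707.
Difference = -0.0316.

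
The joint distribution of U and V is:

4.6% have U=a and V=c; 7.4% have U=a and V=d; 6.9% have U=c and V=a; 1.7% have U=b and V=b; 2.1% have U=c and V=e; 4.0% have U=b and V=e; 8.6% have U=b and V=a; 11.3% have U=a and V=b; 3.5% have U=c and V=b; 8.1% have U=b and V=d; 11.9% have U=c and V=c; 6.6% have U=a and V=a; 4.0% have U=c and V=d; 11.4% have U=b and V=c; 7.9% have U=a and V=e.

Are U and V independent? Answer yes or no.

P(U=a) = 0.378 and P(V=c) = 0.279, so their product is 0.10546, but P(U=a, V=c) = 0.046. Since these differ, U and V are not independent.

no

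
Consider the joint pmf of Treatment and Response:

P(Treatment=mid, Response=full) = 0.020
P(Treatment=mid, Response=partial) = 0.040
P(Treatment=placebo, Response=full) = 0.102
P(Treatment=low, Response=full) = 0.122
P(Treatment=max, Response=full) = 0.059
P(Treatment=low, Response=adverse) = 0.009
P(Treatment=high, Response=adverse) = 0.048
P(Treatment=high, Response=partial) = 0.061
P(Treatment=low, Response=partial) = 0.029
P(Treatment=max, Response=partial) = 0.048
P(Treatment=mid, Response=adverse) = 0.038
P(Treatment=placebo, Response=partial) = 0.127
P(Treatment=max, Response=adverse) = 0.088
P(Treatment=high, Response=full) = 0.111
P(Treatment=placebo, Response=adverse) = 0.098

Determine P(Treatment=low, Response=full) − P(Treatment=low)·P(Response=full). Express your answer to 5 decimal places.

P(Treatment=low) = 0.029 + 0.122 + 0.009 = 0.160.
P(Response=full) = 0.102 + 0.122 + 0.020 + 0.111 + 0.059 = 0.414.
P(Treatment=low, Response=full) − P(Treatment=low)P(Response=full) = 0.122 − 0.160×0.414 = 0.05576.

0.05576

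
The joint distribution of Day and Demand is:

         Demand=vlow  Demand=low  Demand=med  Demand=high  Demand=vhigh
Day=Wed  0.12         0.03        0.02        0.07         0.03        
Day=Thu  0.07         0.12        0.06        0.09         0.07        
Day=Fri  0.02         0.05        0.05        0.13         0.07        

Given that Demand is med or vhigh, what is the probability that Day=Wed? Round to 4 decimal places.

P(Demand=med) = 0.02 + 0.06 + 0.05 = 0.13.
P(Demand=vhigh) = 0.03 + 0.07 + 0.07 = 0.17.
P(Demand ∈ {med, vhigh}) = 0.13 + 0.17 = 0.30; P(Day=Wed, Demand ∈ {med, vhigh}) = 0.02 + 0.03 = 0.05.
P(Day=Wed | Demand ∈ {med, vhigh}) = 0.05/0.30 = 0.1667.

0.1667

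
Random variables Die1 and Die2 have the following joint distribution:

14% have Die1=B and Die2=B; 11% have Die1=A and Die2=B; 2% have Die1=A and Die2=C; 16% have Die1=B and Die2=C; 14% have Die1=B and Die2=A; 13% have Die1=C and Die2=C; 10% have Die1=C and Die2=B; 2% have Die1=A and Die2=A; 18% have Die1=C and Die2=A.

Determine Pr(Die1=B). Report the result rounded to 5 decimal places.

0.44000

P(Die1=B) = 0.14 + 0.14 + 0.16 = 0.44.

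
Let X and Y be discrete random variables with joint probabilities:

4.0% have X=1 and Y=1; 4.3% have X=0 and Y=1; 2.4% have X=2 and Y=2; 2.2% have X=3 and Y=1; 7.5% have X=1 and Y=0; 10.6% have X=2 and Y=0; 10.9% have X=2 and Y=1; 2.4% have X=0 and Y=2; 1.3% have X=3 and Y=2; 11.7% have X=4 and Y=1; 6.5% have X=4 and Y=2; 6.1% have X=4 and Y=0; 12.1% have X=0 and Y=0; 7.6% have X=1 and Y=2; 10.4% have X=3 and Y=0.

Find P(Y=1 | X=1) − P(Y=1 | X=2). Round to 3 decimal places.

-0.247

P(X=1) = 0.075 + 0.040 + 0.076 = 0.191; P(Y=1 | X=1) = 0.040/0.191 = 0.2094.
P(X=2) = 0.106 + 0.109 + 0.024 = 0.239; P(Y=1 | X=2) = 0.109/0.239 = 0.4561.
Difference = -0.247.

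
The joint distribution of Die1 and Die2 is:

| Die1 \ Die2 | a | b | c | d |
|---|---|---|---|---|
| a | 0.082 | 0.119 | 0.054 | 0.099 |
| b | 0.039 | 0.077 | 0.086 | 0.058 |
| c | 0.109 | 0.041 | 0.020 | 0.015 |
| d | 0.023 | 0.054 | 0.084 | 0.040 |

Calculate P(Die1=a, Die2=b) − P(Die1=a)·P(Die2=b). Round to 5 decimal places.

P(Die1=a) = 0.082 + 0.119 + 0.054 + 0.099 = 0.354.
P(Die2=b) = 0.119 + 0.077 + 0.041 + 0.054 = 0.291.
P(Die1=a, Die2=b) − P(Die1=a)P(Die2=b) = 0.119 − 0.354×0.291 = 0.01599.

0.01599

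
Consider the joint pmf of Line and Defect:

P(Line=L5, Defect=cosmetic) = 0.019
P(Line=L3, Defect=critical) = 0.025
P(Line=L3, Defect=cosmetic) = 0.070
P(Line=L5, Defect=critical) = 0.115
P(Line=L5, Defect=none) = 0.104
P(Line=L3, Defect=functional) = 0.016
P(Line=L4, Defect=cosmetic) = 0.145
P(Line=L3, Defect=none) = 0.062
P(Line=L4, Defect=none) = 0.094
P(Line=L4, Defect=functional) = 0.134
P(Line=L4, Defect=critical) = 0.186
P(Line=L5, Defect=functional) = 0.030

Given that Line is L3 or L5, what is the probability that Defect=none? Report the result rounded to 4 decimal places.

P(Line=L3) = 0.062 + 0.070 + 0.016 + 0.025 = 0.173.
P(Line=L5) = 0.104 + 0.019 + 0.030 + 0.115 = 0.268.
P(Line ∈ {L3, L5}) = 0.173 + 0.268 = 0.441; P(Defect=none, Line ∈ {L3, L5}) = 0.062 + 0.104 = 0.166.
P(Defect=none | Line ∈ {L3, L5}) = 0.166/0.441 = 0.3764.

0.3764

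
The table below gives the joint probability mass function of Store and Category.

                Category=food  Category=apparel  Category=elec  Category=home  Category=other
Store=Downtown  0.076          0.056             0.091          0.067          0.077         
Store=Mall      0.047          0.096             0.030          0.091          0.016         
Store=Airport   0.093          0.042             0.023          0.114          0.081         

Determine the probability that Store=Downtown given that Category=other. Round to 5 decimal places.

P(Category=other) = 0.077 + 0.016 + 0.081 = 0.174.
P(Store=Downtown | Category=other) = 0.077/0.174 = 0.44253.

0.44253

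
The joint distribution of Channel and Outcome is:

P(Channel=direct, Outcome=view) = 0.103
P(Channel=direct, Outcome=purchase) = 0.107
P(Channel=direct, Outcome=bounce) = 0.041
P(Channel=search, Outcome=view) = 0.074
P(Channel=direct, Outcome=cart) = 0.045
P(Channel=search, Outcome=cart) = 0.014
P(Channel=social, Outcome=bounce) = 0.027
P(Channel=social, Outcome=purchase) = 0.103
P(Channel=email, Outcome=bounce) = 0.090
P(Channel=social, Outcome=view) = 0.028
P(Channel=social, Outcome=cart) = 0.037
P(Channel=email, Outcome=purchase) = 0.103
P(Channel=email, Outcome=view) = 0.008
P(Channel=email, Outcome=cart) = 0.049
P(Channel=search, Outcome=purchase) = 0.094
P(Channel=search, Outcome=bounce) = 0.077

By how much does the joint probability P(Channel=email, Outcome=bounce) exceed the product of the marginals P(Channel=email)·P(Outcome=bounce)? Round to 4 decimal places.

0.0313

P(Channel=email) = 0.090 + 0.008 + 0.049 + 0.103 = 0.250.
P(Outcome=bounce) = 0.090 + 0.077 + 0.027 + 0.041 = 0.235.
P(Channel=email, Outcome=bounce) − P(Channel=email)P(Outcome=bounce) = 0.090 − 0.250×0.235 = 0.0313.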